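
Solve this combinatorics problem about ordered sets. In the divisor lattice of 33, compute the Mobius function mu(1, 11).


In a divisor lattice, mu(a,b) = mu(b/a) where mu is the classical Mobius function.
b/a = 11/1 = 11
Prime factorization of 11: primes [11]
11 is squarefree with 1 prime factor(s), so mu(11) = (-1)^1 = -1


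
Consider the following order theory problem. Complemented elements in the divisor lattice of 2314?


An element a is complemented if some b has a meet b = bottom, a join b = top.
a is complemented iff gcd(a, n/a)=1, i.e. a is a unitary divisor of 2314.
Complemented elements: 1, 2, 13, 26, 89, 178, ... (2 more)
Count: 8


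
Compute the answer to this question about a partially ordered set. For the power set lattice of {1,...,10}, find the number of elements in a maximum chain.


A chain is a totally ordered subset; we count the number of elements in a maximum chain.
Compute, for each element x, the size of the longest chain ending at x:
  {}: 1
  {1}: 2
  {2}: 2
  {3}: 2
  {4}: 2
  {5}: 2
  ...
A maximum chain: {} < {1} < {1,2} < {1,2,3} < {1,2,3,4} < {1,2,3,4,5} < {1,2,3,4,5,6} < {1,2,3,4,5,6,7} < {1,2,3,4,5,6,7,8} < {1,2,3,4,5,6,7,8,9} < {1,2,3,4,5,6,7,8,9,10}
Number of elements in the longest chain: 11


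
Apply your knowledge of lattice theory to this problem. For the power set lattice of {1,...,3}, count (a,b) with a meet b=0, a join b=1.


Complement pair (a,b): a meet b = bottom, a join b = top.
Here: A intersect B = {} and A union B = {1,...,3}.
Pairs found: ({},{1,2,3}), ({1},{2,3}), ({2},{1,3}), ({3},{1,2}), ... (4 more)
Total ordered pairs: 8


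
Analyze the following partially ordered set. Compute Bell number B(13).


B(n) = number of set partitions of an n-element set.
B(n) satisfies the recurrence: B(n+1) = sum_k C(n,k)*B(k).
B(13) = 27644437


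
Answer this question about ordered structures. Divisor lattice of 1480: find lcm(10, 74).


In a divisor lattice, join = lcm (least common multiple).
gcd(10,74) = 2
lcm(10,74) = 10*74/gcd = 740/2 = 370


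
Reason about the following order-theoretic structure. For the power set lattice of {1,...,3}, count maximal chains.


A maximal chain goes from the minimum element to a maximal element via cover relations.
Counting all min-to-max paths in the cover graph.
Total maximal chains: 6


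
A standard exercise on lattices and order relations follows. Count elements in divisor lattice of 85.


Divisors of 85: [1, 5, 17, 85]
Count: 4


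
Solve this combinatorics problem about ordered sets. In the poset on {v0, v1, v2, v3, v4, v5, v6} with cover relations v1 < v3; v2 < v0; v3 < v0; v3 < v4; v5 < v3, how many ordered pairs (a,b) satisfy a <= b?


The order relation is {(a,b) : a <= b}, reflexive so it includes (a,a).
Examples: (v0,v0), (v1,v0), (v1,v1), (v1,v3), (v1,v4), ...
Total ordered pairs: 16


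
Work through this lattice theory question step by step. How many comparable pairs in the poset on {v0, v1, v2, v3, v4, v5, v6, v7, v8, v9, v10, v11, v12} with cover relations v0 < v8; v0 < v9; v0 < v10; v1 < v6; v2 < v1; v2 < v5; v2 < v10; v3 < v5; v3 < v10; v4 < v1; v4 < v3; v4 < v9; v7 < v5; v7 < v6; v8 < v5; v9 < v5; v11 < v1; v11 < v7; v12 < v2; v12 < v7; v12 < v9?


A comparable pair {a,b} has a < b or b < a in the order.
Count unordered pairs where one element is strictly below the other.
Examples: {v0,v5}, {v0,v8}, {v0,v9}, {v0,v10}, ...
Total comparable pairs: 32


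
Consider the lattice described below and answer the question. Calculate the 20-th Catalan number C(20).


C(n) = C(2n, n) / (n+1).
C(40, 20) = 137846528820
C(20) = 137846528820 / 21 = 6564120420


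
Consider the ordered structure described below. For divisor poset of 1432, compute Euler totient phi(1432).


phi(n) = n * prod_{p|n} (1 - 1/p).
Prime divisors of 1432: [2, 179]
phi(1432) = 1432 * (1 - 1/2) * (1 - 1/179)
phi(1432) = 712


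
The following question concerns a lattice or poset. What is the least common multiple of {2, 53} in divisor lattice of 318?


In a divisor lattice, join = lcm (least common multiple).
Compute lcm iteratively: start with first element, then lcm(current, next).
Elements: [2, 53]
lcm(2,53) = 106
Final lcm = 106


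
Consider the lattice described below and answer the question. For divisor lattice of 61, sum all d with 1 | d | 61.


Interval [1,61] in divisors of 61: [1, 61]
Sum = 62


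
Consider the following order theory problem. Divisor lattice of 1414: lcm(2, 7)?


Join=lcm.
gcd(2,7)=1
lcm=14


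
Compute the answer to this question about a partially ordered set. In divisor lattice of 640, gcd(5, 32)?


Meet=gcd.
gcd(5,32)=1


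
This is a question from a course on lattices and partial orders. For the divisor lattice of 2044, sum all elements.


sigma(n) = sum of divisors.
Divisors of 2044: [1, 2, 4, 7, 14, 28, 73, 146, 292, 511, 1022, 2044]
Sum = 4144


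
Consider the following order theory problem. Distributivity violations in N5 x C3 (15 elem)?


Distributive law: a ^ (b v c) = (a ^ b) v (a ^ c).
Check all 15^3 = 3375 ordered triples (a,b,c).
  e.g. a=(b,0), b=(a,0), c=(c,0): lhs=(b,0) != rhs=(a,0)
  e.g. a=(b,0), b=(a,0), c=(c,1): lhs=(b,0) != rhs=(a,0)
Total violating triples: 54


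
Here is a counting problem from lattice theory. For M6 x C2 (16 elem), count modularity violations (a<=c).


Modular law: if a <= c then a v (b ^ c) = (a v b) ^ c.
Check all triples (a,b,c) with a <= c among 16 elements.
This lattice is modular (diamonds M_m and their chain-products are modular).
Total violating triples: 0


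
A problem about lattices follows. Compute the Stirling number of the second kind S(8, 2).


S(n,k) = k*S(n-1,k) + S(n-1,k-1).
S(7,2) = 63, S(7,1) = 1
S(8,2) = 2*63 + 1 = 126 + 1
S(8,2) = 127


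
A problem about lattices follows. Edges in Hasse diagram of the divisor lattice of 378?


A cover relation a -< b holds when a < b with no c strictly between.
Cover relations:
  1 -< 2
  1 -< 3
  1 -< 7
  2 -< 6
  2 -< 14
  3 -< 6
  3 -< 9
  3 -< 21
  ...20 more
Total: 28


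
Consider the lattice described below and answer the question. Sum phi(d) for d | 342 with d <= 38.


Divisors of 342 up to 38: [1, 2, 3, 6, 9, 18, 19, 38]
phi values: [1, 1, 2, 2, 6, 6, 18, 18]
Sum = 54


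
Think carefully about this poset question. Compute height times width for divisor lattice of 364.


Height = length of longest chain minus 1; width = size of largest antichain.
A maximum chain: 1 | 13 | 91 | 182 | 364  (height 4).
A maximum antichain: {4, 14, 26, 91}  (width 4).
Product = 4 * 4 = 16


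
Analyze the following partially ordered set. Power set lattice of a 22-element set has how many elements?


Power set = 2^n.
2^22 = 4194304


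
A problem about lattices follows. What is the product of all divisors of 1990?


Divisors of 1990: [1, 2, 5, 10, 199, 398, 995, 1990]
Product = n^(d(n)/2) = 1990^(8/2)
Product = 15682392010000


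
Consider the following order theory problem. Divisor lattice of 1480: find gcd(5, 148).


In a divisor lattice, meet = gcd (greatest common divisor).
By Euclidean algorithm or factoring: gcd(5,148) = 1


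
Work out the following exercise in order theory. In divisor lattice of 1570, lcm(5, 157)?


Join=lcm.
gcd(5,157)=1
lcm=785


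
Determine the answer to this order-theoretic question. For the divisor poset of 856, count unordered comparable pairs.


A comparable pair {a,b} has a < b or b < a in the order.
Count unordered pairs where one element is strictly below the other.
Examples: {1,2}, {1,4}, {1,8}, {1,107}, ...
Total comparable pairs: 22


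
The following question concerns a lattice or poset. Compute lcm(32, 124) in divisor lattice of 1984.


In a divisor lattice, join = lcm (least common multiple).
gcd(32,124) = 4
lcm(32,124) = 32*124/gcd = 3968/4 = 992


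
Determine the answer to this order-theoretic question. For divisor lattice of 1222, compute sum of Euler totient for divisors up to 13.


Divisors of 1222 up to 13: [1, 2, 13]
phi values: [1, 1, 12]
Sum = 14


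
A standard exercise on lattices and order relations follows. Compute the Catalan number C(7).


C(n) = C(2n, n) / (n+1).
C(14, 7) = 3432
C(7) = 3432 / 8 = 429


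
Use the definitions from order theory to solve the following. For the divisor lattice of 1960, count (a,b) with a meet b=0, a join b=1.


Complement pair (a,b): a meet b = bottom, a join b = top.
Here: gcd(a,b)=1 and lcm(a,b)=1960, i.e. a*b=1960 with a,b coprime.
Pairs found: (1,1960), (5,392), (8,245), (40,49), ... (4 more)
Total ordered pairs: 8


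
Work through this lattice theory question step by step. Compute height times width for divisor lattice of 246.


Height = length of longest chain minus 1; width = size of largest antichain.
A maximum chain: 1 | 41 | 123 | 246  (height 3).
A maximum antichain: {2, 3, 41}  (width 3).
Product = 3 * 3 = 9


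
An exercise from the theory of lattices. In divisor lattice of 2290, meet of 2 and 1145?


In a divisor lattice, meet = gcd (greatest common divisor).
By Euclidean algorithm or factoring: gcd(2,1145) = 1


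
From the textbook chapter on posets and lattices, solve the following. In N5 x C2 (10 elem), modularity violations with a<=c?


Modular law: if a <= c then a v (b ^ c) = (a v b) ^ c.
Check all triples (a,b,c) with a <= c among 10 elements.
  e.g. a=(a,0), b=(c,0), c=(b,0): lhs=(a,0) != rhs=(b,0)
  e.g. a=(a,0), b=(c,1), c=(b,0): lhs=(a,0) != rhs=(b,0)
Total violating triples: 6


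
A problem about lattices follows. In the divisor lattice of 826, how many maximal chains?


A maximal chain goes from the minimum element to a maximal element via cover relations.
Counting all min-to-max paths in the cover graph.
Total maximal chains: 6


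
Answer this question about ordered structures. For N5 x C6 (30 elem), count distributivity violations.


Distributive law: a ^ (b v c) = (a ^ b) v (a ^ c).
Check all 30^3 = 27000 ordered triples (a,b,c).
  e.g. a=(b,0), b=(a,0), c=(c,0): lhs=(b,0) != rhs=(a,0)
  e.g. a=(b,0), b=(a,0), c=(c,1): lhs=(b,0) != rhs=(a,0)
Total violating triples: 432


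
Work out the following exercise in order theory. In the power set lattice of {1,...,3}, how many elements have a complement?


An element a is complemented if some b has a meet b = bottom, a join b = top.
every subset A has complement S\A, so all elements are complemented.
Complemented elements: {}, {1}, {2}, {3}, {1,2}, {1,3}, ... (2 more)
Count: 8


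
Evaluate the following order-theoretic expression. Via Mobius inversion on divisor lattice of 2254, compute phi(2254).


phi(n) = n * prod_{p|n} (1 - 1/p).
Prime divisors of 2254: [2, 7, 23]
phi(2254) = 2254 * (1 - 1/2) * (1 - 1/7) * (1 - 1/23)
phi(2254) = 924


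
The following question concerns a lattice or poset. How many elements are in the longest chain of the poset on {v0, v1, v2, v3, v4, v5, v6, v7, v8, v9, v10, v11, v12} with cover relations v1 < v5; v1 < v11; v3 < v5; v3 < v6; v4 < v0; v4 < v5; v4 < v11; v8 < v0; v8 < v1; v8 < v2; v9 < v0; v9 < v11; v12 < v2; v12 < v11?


A chain is a totally ordered subset; we count the number of elements in a maximum chain.
Compute, for each element x, the size of the longest chain ending at x:
  v3: 1
  v4: 1
  v7: 1
  v8: 1
  v9: 1
  v10: 1
  ...
A maximum chain: v8 < v1 < v5
Number of elements in the longest chain: 3


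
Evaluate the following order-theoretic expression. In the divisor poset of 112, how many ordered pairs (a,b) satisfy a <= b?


The order relation is {(a,b) : a <= b}, reflexive so it includes (a,a).
Examples: (1,1), (1,112), (1,14), (1,16), (1,2), ...
Total ordered pairs: 45


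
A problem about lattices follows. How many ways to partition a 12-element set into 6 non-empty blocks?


S(n,k) = k*S(n-1,k) + S(n-1,k-1).
S(11,6) = 179487, S(11,5) = 246730
S(12,6) = 6*179487 + 246730 = 1076922 + 246730
S(12,6) = 1323652


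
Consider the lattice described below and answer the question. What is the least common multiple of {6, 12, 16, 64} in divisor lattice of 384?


In a divisor lattice, join = lcm (least common multiple).
Compute lcm iteratively: start with first element, then lcm(current, next).
Elements: [6, 12, 16, 64]
lcm(6,12) = 12
lcm(12,16) = 48
lcm(48,64) = 192
Final lcm = 192


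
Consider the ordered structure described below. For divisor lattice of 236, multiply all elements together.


Divisors of 236: [1, 2, 4, 59, 118, 236]
Product = n^(d(n)/2) = 236^(6/2)
Product = 13144256


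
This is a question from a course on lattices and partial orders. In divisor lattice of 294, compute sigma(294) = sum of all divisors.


sigma(n) = sum of divisors.
Divisors of 294: [1, 2, 3, 6, 7, 14, 21, 42, 49, 98, 147, 294]
Sum = 684


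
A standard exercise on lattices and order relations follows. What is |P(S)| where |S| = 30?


Power set = 2^n.
2^30 = 1073741824


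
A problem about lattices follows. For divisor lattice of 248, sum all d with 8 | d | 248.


Interval [8,248] in divisors of 248: [8, 248]
Sum = 256


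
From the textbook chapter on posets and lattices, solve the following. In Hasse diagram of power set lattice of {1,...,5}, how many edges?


A cover relation a -< b holds when a < b with no c strictly between.
Cover relations:
  {} -< {1}
  {} -< {2}
  {} -< {3}
  {} -< {4}
  {} -< {5}
  {1} -< {1,2}
  {1} -< {1,3}
  {1} -< {1,4}
  ...72 more
Total: 80


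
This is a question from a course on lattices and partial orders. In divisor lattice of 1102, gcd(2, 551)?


Meet=gcd.
gcd(2,551)=1


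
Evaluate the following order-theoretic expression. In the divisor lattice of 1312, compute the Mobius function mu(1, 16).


In a divisor lattice, mu(a,b) = mu(b/a) where mu is the classical Mobius function.
b/a = 16/1 = 16
Prime factorization of 16: primes [2]
16 is not squarefree, so mu(16) = 0


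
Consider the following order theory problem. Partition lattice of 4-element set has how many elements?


B(n) = number of set partitions of an n-element set.
B(n) satisfies the recurrence: B(n+1) = sum_k C(n,k)*B(k).
B(4) = 15


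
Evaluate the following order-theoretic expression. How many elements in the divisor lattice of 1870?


Divisors of 1870: [1, 2, 5, 10, 11, 17, 22, 34, 55, 85, 110, 170, 187, 374, 935, 1870]
Count: 16


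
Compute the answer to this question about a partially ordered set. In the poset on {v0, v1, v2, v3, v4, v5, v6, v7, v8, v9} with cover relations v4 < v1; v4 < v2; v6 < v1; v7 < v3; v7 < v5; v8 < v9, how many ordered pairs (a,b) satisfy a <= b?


The order relation is {(a,b) : a <= b}, reflexive so it includes (a,a).
Examples: (v0,v0), (v1,v1), (v2,v2), (v3,v3), (v4,v1), ...
Total ordered pairs: 16


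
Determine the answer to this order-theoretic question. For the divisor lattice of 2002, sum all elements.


sigma(n) = sum of divisors.
Divisors of 2002: [1, 2, 7, 11, 13, 14, 22, 26, 77, 91, 143, 154, 182, 286, 1001, 2002]
Sum = 4032


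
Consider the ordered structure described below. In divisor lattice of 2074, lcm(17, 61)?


Join=lcm.
gcd(17,61)=1
lcm=1037


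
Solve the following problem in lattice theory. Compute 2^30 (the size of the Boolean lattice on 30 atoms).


Power set = 2^n.
2^30 = 1073741824


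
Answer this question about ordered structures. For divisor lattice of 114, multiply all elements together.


Divisors of 114: [1, 2, 3, 6, 19, 38, 57, 114]
Product = n^(d(n)/2) = 114^(8/2)
Product = 168896016


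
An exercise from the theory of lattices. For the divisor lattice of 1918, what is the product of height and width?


Height = length of longest chain minus 1; width = size of largest antichain.
A maximum chain: 1 | 137 | 959 | 1918  (height 3).
A maximum antichain: {2, 7, 137}  (width 3).
Product = 3 * 3 = 9


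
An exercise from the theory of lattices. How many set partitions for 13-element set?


B(n) = number of set partitions of an n-element set.
B(n) satisfies the recurrence: B(n+1) = sum_k C(n,k)*B(k).
B(13) = 27644437


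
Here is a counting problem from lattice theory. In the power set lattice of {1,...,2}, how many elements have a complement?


An element a is complemented if some b has a meet b = bottom, a join b = top.
every subset A has complement S\A, so all elements are complemented.
Complemented elements: {}, {1}, {2}, {1,2}
Count: 4


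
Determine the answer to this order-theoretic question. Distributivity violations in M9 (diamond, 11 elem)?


Distributive law: a ^ (b v c) = (a ^ b) v (a ^ c).
Check all 11^3 = 1331 ordered triples (a,b,c).
  e.g. a=a1, b=a2, c=a3: lhs=a1 != rhs=0
  e.g. a=a1, b=a2, c=a4: lhs=a1 != rhs=0
Total violating triples: 504


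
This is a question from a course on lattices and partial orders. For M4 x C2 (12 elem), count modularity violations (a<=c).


Modular law: if a <= c then a v (b ^ c) = (a v b) ^ c.
Check all triples (a,b,c) with a <= c among 12 elements.
This lattice is modular (diamonds M_m and their chain-products are modular).
Total violating triples: 0


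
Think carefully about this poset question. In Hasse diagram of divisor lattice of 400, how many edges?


A cover relation a -< b holds when a < b with no c strictly between.
Cover relations:
  1 -< 2
  1 -< 5
  2 -< 4
  2 -< 10
  4 -< 8
  4 -< 20
  5 -< 10
  5 -< 25
  ...14 more
Total: 22


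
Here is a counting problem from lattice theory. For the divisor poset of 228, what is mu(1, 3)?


In a divisor lattice, mu(a,b) = mu(b/a) where mu is the classical Mobius function.
b/a = 3/1 = 3
Prime factorization of 3: primes [3]
3 is squarefree with 1 prime factor(s), so mu(3) = (-1)^1 = -1


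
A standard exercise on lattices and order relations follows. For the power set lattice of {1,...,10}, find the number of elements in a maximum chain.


A chain is a totally ordered subset; we count the number of elements in a maximum chain.
Compute, for each element x, the size of the longest chain ending at x:
  {}: 1
  {1}: 2
  {2}: 2
  {3}: 2
  {4}: 2
  {5}: 2
  ...
A maximum chain: {} < {1} < {1,2} < {1,2,3} < {1,2,3,4} < {1,2,3,4,5} < {1,2,3,4,5,6} < {1,2,3,4,5,6,7} < {1,2,3,4,5,6,7,8} < {1,2,3,4,5,6,7,8,9} < {1,2,3,4,5,6,7,8,9,10}
Number of elements in the longest chain: 11


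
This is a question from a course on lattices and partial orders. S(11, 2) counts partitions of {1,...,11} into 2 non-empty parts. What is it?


S(n,k) = k*S(n-1,k) + S(n-1,k-1).
S(10,2) = 511, S(10,1) = 1
S(11,2) = 2*511 + 1 = 1022 + 1
S(11,2) = 1023


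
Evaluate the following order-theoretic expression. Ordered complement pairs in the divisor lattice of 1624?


Complement pair (a,b): a meet b = bottom, a join b = top.
Here: gcd(a,b)=1 and lcm(a,b)=1624, i.e. a*b=1624 with a,b coprime.
Pairs found: (1,1624), (7,232), (8,203), (29,56), ... (4 more)
Total ordered pairs: 8


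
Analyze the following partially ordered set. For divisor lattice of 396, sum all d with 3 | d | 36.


Interval [3,36] in divisors of 396: [3, 6, 9, 12, 18, 36]
Sum = 84


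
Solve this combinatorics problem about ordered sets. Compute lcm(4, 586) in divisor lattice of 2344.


In a divisor lattice, join = lcm (least common multiple).
gcd(4,586) = 2
lcm(4,586) = 4*586/gcd = 2344/2 = 1172


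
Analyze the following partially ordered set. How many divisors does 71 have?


Divisors of 71: [1, 71]
Count: 2


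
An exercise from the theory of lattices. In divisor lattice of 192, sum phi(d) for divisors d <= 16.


Divisors of 192 up to 16: [1, 2, 3, 4, 6, 8, 12, 16]
phi values: [1, 1, 2, 2, 2, 4, 4, 8]
Sum = 24


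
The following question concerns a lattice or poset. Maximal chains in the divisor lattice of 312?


A maximal chain goes from the minimum element to a maximal element via cover relations.
Counting all min-to-max paths in the cover graph.
Total maximal chains: 20


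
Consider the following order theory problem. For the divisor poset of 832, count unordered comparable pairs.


A comparable pair {a,b} has a < b or b < a in the order.
Count unordered pairs where one element is strictly below the other.
Examples: {1,2}, {1,4}, {1,8}, {1,13}, ...
Total comparable pairs: 70


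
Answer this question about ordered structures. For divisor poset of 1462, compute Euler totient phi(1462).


phi(n) = n * prod_{p|n} (1 - 1/p).
Prime divisors of 1462: [2, 17, 43]
phi(1462) = 1462 * (1 - 1/2) * (1 - 1/17) * (1 - 1/43)
phi(1462) = 672


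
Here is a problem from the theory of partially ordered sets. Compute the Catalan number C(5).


C(n) = C(2n, n) / (n+1).
C(10, 5) = 252
C(5) = 252 / 6 = 42


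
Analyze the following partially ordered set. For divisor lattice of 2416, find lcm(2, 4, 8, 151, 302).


In a divisor lattice, join = lcm (least common multiple).
Compute lcm iteratively: start with first element, then lcm(current, next).
Elements: [2, 4, 8, 151, 302]
lcm(2,4) = 4
lcm(4,8) = 8
lcm(8,151) = 1208
lcm(1208,302) = 1208
Final lcm = 1208


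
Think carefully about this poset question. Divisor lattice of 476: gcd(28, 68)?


Meet=gcd.
gcd(28,68)=4


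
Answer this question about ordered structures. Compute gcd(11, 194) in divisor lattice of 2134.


In a divisor lattice, meet = gcd (greatest common divisor).
By Euclidean algorithm or factoring: gcd(11,194) = 1


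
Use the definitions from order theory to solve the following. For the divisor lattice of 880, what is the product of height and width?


Height = length of longest chain minus 1; width = size of largest antichain.
A maximum chain: 1 | 11 | 55 | 110 | 220 | 440 | 880  (height 6).
A maximum antichain: {4, 10, 22, 55}  (width 4).
Product = 6 * 4 = 24


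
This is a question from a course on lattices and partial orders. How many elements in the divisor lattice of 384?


Divisors of 384: [1, 2, 3, 4, 6, 8, 12, 16, 24, 32, 48, 64, 96, 128, 192, 384]
Count: 16


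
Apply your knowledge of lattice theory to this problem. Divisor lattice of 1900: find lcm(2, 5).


In a divisor lattice, join = lcm (least common multiple).
gcd(2,5) = 1
lcm(2,5) = 2*5/gcd = 10/1 = 10


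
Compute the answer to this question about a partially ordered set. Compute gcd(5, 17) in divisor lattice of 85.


In a divisor lattice, meet = gcd (greatest common divisor).
By Euclidean algorithm or factoring: gcd(5,17) = 1


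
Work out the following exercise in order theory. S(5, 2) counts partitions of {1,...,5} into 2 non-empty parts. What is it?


S(n,k) = k*S(n-1,k) + S(n-1,k-1).
S(4,2) = 7, S(4,1) = 1
S(5,2) = 2*7 + 1 = 14 + 1
S(5,2) = 15


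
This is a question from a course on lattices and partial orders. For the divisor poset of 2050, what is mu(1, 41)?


In a divisor lattice, mu(a,b) = mu(b/a) where mu is the classical Mobius function.
b/a = 41/1 = 41
Prime factorization of 41: primes [41]
41 is squarefree with 1 prime factor(s), so mu(41) = (-1)^1 = -1


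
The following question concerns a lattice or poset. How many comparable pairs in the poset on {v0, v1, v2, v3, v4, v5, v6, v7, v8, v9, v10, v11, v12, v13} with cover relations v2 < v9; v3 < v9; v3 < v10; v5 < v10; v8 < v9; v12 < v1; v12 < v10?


A comparable pair {a,b} has a < b or b < a in the order.
Count unordered pairs where one element is strictly below the other.
Examples: {v1,v12}, {v2,v9}, {v3,v9}, {v3,v10}, ...
Total comparable pairs: 7


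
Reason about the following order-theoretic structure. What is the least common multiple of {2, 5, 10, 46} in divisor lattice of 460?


In a divisor lattice, join = lcm (least common multiple).
Compute lcm iteratively: start with first element, then lcm(current, next).
Elements: [2, 5, 10, 46]
lcm(2,5) = 10
lcm(10,10) = 10
lcm(10,46) = 230
Final lcm = 230


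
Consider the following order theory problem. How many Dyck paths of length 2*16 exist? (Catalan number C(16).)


C(n) = C(2n, n) / (n+1).
C(32, 16) = 601080390
C(16) = 601080390 / 17 = 35357670


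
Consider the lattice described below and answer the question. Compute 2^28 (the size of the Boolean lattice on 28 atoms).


Power set = 2^n.
2^28 = 268435456


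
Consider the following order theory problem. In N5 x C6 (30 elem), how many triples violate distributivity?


Distributive law: a ^ (b v c) = (a ^ b) v (a ^ c).
Check all 30^3 = 27000 ordered triples (a,b,c).
  e.g. a=(b,0), b=(a,0), c=(c,0): lhs=(b,0) != rhs=(a,0)
  e.g. a=(b,0), b=(a,0), c=(c,1): lhs=(b,0) != rhs=(a,0)
Total violating triples: 432


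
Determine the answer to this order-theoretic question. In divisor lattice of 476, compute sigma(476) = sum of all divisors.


sigma(n) = sum of divisors.
Divisors of 476: [1, 2, 4, 7, 14, 17, 28, 34, 68, 119, 238, 476]
Sum = 1008


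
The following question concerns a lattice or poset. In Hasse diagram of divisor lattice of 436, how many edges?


A cover relation a -< b holds when a < b with no c strictly between.
Cover relations:
  1 -< 2
  1 -< 109
  2 -< 4
  2 -< 218
  4 -< 436
  109 -< 218
  218 -< 436
Total: 7


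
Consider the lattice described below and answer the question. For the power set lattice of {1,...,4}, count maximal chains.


A maximal chain goes from the minimum element to a maximal element via cover relations.
Counting all min-to-max paths in the cover graph.
Total maximal chains: 24


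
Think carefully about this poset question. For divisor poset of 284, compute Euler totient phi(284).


phi(n) = n * prod_{p|n} (1 - 1/p).
Prime divisors of 284: [2, 71]
phi(284) = 284 * (1 - 1/2) * (1 - 1/71)
phi(284) = 140


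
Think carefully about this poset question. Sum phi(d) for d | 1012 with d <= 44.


Divisors of 1012 up to 44: [1, 2, 4, 11, 22, 23, 44]
phi values: [1, 1, 2, 10, 10, 22, 20]
Sum = 66


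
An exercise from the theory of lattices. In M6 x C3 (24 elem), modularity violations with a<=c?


Modular law: if a <= c then a v (b ^ c) = (a v b) ^ c.
Check all triples (a,b,c) with a <= c among 24 elements.
This lattice is modular (diamonds M_m and their chain-products are modular).
Total violating triples: 0


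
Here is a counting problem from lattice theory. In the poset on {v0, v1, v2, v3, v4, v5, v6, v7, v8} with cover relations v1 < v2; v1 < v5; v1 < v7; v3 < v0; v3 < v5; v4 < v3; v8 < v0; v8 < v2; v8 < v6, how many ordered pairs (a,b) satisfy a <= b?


The order relation is {(a,b) : a <= b}, reflexive so it includes (a,a).
Examples: (v0,v0), (v1,v1), (v1,v2), (v1,v5), (v1,v7), ...
Total ordered pairs: 20


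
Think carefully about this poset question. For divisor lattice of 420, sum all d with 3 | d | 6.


Interval [3,6] in divisors of 420: [3, 6]
Sum = 9


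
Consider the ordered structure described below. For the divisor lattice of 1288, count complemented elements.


An element a is complemented if some b has a meet b = bottom, a join b = top.
a is complemented iff gcd(a, n/a)=1, i.e. a is a unitary divisor of 1288.
Complemented elements: 1, 7, 8, 23, 56, 161, ... (2 more)
Count: 8


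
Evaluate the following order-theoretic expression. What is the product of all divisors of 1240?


Divisors of 1240: [1, 2, 4, 5, 8, 10, 20, 31, 40, 62, 124, 155, 248, 310, 620, 1240]
Product = n^(d(n)/2) = 1240^(16/2)
Product = 5589506702973337600000000


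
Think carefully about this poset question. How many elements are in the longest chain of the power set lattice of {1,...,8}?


A chain is a totally ordered subset; we count the number of elements in a maximum chain.
Compute, for each element x, the size of the longest chain ending at x:
  {}: 1
  {1}: 2
  {2}: 2
  {3}: 2
  {4}: 2
  {5}: 2
  ...
A maximum chain: {} < {1} < {1,2} < {1,2,3} < {1,2,3,4} < {1,2,3,4,5} < {1,2,3,4,5,6} < {1,2,3,4,5,6,7} < {1,2,3,4,5,6,7,8}
Number of elements in the longest chain: 9


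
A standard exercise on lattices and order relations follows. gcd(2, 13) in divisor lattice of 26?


Meet=gcd.
gcd(2,13)=1


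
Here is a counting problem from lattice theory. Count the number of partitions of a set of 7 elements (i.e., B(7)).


B(n) = number of set partitions of an n-element set.
B(n) satisfies the recurrence: B(n+1) = sum_k C(n,k)*B(k).
B(7) = 877


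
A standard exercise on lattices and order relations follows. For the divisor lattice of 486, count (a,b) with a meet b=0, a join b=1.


Complement pair (a,b): a meet b = bottom, a join b = top.
Here: gcd(a,b)=1 and lcm(a,b)=486, i.e. a*b=486 with a,b coprime.
Pairs found: (1,486), (2,243), (243,2), (486,1)
Total ordered pairs: 4


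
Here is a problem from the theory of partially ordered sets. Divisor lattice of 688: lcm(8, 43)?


Join=lcm.
gcd(8,43)=1
lcm=344


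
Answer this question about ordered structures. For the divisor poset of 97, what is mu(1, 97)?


In a divisor lattice, mu(a,b) = mu(b/a) where mu is the classical Mobius function.
b/a = 97/1 = 97
Prime factorization of 97: primes [97]
97 is squarefree with 1 prime factor(s), so mu(97) = (-1)^1 = -1


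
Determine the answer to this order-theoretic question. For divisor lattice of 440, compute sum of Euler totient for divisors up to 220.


Divisors of 440 up to 220: [1, 2, 4, 5, 8, 10, 11, 20, 22, 40, 44, 55, 88, 110, 220]
phi values: [1, 1, 2, 4, 4, 4, 10, 8, 10, 16, 20, 40, 40, 40, 80]
Sum = 280


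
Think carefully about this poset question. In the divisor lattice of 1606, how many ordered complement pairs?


Complement pair (a,b): a meet b = bottom, a join b = top.
Here: gcd(a,b)=1 and lcm(a,b)=1606, i.e. a*b=1606 with a,b coprime.
Pairs found: (1,1606), (2,803), (11,146), (22,73), ... (4 more)
Total ordered pairs: 8


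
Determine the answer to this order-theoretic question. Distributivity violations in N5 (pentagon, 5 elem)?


Distributive law: a ^ (b v c) = (a ^ b) v (a ^ c).
Check all 5^3 = 125 ordered triples (a,b,c).
  e.g. a=b, b=a, c=c: lhs=b != rhs=a
  e.g. a=b, b=c, c=a: lhs=b != rhs=a
Total violating triples: 2


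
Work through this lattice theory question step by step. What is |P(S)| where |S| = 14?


Power set = 2^n.
2^14 = 16384


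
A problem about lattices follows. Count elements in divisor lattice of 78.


Divisors of 78: [1, 2, 3, 6, 13, 26, 39, 78]
Count: 8


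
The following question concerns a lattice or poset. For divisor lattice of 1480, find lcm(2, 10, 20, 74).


In a divisor lattice, join = lcm (least common multiple).
Compute lcm iteratively: start with first element, then lcm(current, next).
Elements: [2, 10, 20, 74]
lcm(2,10) = 10
lcm(10,20) = 20
lcm(20,74) = 740
Final lcm = 740


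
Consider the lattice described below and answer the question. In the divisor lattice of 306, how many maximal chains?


A maximal chain goes from the minimum element to a maximal element via cover relations.
Counting all min-to-max paths in the cover graph.
Total maximal chains: 12


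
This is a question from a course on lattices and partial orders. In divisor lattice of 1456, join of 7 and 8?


In a divisor lattice, join = lcm (least common multiple).
gcd(7,8) = 1
lcm(7,8) = 7*8/gcd = 56/1 = 56


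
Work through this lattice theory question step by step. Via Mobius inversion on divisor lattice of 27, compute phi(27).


phi(n) = n * prod_{p|n} (1 - 1/p).
Prime divisors of 27: [3]
phi(27) = 27 * (1 - 1/3)
phi(27) = 18


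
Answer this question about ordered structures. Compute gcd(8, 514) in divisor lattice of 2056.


In a divisor lattice, meet = gcd (greatest common divisor).
By Euclidean algorithm or factoring: gcd(8,514) = 2


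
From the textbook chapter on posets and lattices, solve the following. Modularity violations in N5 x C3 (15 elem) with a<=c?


Modular law: if a <= c then a v (b ^ c) = (a v b) ^ c.
Check all triples (a,b,c) with a <= c among 15 elements.
  e.g. a=(a,0), b=(c,0), c=(b,0): lhs=(a,0) != rhs=(b,0)
  e.g. a=(a,0), b=(c,1), c=(b,0): lhs=(a,0) != rhs=(b,0)
Total violating triples: 18


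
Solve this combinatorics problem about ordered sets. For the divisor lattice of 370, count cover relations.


A cover relation a -< b holds when a < b with no c strictly between.
Cover relations:
  1 -< 2
  1 -< 5
  1 -< 37
  2 -< 10
  2 -< 74
  5 -< 10
  5 -< 185
  10 -< 370
  ...4 more
Total: 12


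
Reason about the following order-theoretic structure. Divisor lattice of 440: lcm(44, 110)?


Join=lcm.
gcd(44,110)=22
lcm=220


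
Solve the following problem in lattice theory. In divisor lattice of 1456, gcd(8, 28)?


Meet=gcd.
gcd(8,28)=4


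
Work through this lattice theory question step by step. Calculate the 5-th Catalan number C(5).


C(n) = C(2n, n) / (n+1).
C(10, 5) = 252
C(5) = 252 / 6 = 42


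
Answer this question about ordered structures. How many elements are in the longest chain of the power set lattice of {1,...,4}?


A chain is a totally ordered subset; we count the number of elements in a maximum chain.
Compute, for each element x, the size of the longest chain ending at x:
  {}: 1
  {1}: 2
  {2}: 2
  {3}: 2
  {4}: 2
  {1,2}: 3
  ...
A maximum chain: {} < {1} < {1,2} < {1,2,3} < {1,2,3,4}
Number of elements in the longest chain: 5


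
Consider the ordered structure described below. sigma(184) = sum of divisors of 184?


sigma(n) = sum of divisors.
Divisors of 184: [1, 2, 4, 8, 23, 46, 92, 184]
Sum = 360


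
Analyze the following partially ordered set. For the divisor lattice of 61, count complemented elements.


An element a is complemented if some b has a meet b = bottom, a join b = top.
a is complemented iff gcd(a, n/a)=1, i.e. a is a unitary divisor of 61.
Complemented elements: 1, 61
Count: 2


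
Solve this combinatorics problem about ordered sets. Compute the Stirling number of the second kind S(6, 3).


S(n,k) = k*S(n-1,k) + S(n-1,k-1).
S(5,3) = 25, S(5,2) = 15
S(6,3) = 3*25 + 15 = 75 + 15
S(6,3) = 90


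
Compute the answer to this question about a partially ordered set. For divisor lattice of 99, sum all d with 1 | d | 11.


Interval [1,11] in divisors of 99: [1, 11]
Sum = 12


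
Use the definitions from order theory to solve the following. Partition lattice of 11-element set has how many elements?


B(n) = number of set partitions of an n-element set.
B(n) satisfies the recurrence: B(n+1) = sum_k C(n,k)*B(k).
B(11) = 678570


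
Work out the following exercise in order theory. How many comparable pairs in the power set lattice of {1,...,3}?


A comparable pair {a,b} has a < b or b < a in the order.
Count unordered pairs where one element is strictly below the other.
Examples: {{},{1}}, {{},{2}}, {{},{3}}, {{},{1,2}}, ...
Total comparable pairs: 19


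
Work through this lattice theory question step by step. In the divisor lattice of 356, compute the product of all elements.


Divisors of 356: [1, 2, 4, 89, 178, 356]
Product = n^(d(n)/2) = 356^(6/2)
Product = 45118016


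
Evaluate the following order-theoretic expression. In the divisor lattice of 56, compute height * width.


Height = length of longest chain minus 1; width = size of largest antichain.
A maximum chain: 1 | 7 | 14 | 28 | 56  (height 4).
A maximum antichain: {2, 7}  (width 2).
Product = 4 * 2 = 8


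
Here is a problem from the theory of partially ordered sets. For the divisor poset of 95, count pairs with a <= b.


The order relation is {(a,b) : a <= b}, reflexive so it includes (a,a).
Examples: (1,1), (1,19), (1,5), (1,95), (19,19), ...
Total ordered pairs: 9


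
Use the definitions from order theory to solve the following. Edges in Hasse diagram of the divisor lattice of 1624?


A cover relation a -< b holds when a < b with no c strictly between.
Cover relations:
  1 -< 2
  1 -< 7
  1 -< 29
  2 -< 4
  2 -< 14
  2 -< 58
  4 -< 8
  4 -< 28
  ...20 more
Total: 28


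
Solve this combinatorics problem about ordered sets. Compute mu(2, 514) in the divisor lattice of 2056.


In a divisor lattice, mu(a,b) = mu(b/a) where mu is the classical Mobius function.
b/a = 514/2 = 257
Prime factorization of 257: primes [257]
257 is squarefree with 1 prime factor(s), so mu(257) = (-1)^1 = -1


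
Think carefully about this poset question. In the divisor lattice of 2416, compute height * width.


Height = length of longest chain minus 1; width = size of largest antichain.
A maximum chain: 1 | 151 | 302 | 604 | 1208 | 2416  (height 5).
A maximum antichain: {2, 151}  (width 2).
Product = 5 * 2 = 10


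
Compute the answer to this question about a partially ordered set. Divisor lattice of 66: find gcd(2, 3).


In a divisor lattice, meet = gcd (greatest common divisor).
By Euclidean algorithm or factoring: gcd(2,3) = 1


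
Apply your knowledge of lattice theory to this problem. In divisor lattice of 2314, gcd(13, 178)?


Meet=gcd.
gcd(13,178)=1


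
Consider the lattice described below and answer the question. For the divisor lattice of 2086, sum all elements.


sigma(n) = sum of divisors.
Divisors of 2086: [1, 2, 7, 14, 149, 298, 1043, 2086]
Sum = 3600


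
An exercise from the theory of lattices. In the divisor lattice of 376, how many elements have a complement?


An element a is complemented if some b has a meet b = bottom, a join b = top.
a is complemented iff gcd(a, n/a)=1, i.e. a is a unitary divisor of 376.
Complemented elements: 1, 8, 47, 376
Count: 4


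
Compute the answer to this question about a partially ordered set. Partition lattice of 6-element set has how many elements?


B(n) = number of set partitions of an n-element set.
B(n) satisfies the recurrence: B(n+1) = sum_k C(n,k)*B(k).
B(6) = 203


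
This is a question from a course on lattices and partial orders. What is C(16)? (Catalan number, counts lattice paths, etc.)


C(n) = C(2n, n) / (n+1).
C(32, 16) = 601080390
C(16) = 601080390 / 17 = 35357670


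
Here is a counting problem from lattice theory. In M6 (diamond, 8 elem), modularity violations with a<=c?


Modular law: if a <= c then a v (b ^ c) = (a v b) ^ c.
Check all triples (a,b,c) with a <= c among 8 elements.
This lattice is modular (diamonds M_m and their chain-products are modular).
Total violating triples: 0


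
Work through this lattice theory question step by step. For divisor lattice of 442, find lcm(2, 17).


In a divisor lattice, join = lcm (least common multiple).
Compute lcm iteratively: start with first element, then lcm(current, next).
Elements: [2, 17]
lcm(2,17) = 34
Final lcm = 34


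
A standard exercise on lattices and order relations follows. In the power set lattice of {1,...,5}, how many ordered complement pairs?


Complement pair (a,b): a meet b = bottom, a join b = top.
Here: A intersect B = {} and A union B = {1,...,5}.
Pairs found: ({},{1,2,3,4,5}), ({1},{2,3,4,5}), ({2},{1,3,4,5}), ({3},{1,2,4,5}), ... (28 more)
Total ordered pairs: 32


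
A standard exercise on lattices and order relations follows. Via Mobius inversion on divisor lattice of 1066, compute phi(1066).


phi(n) = n * prod_{p|n} (1 - 1/p).
Prime divisors of 1066: [2, 13, 41]
phi(1066) = 1066 * (1 - 1/2) * (1 - 1/13) * (1 - 1/41)
phi(1066) = 480


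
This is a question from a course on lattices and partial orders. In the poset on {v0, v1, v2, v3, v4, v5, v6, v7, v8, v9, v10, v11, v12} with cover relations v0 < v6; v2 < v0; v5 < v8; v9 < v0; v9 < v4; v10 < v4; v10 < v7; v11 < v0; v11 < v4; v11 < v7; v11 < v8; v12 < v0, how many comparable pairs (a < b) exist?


A comparable pair {a,b} has a < b or b < a in the order.
Count unordered pairs where one element is strictly below the other.
Examples: {v0,v2}, {v0,v6}, {v0,v9}, {v0,v11}, ...
Total comparable pairs: 16


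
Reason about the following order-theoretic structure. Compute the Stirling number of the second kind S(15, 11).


S(n,k) = k*S(n-1,k) + S(n-1,k-1).
S(14,11) = 66066, S(14,10) = 752752
S(15,11) = 11*66066 + 752752 = 726726 + 752752
S(15,11) = 1479478


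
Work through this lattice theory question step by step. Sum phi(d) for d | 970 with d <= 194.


Divisors of 970 up to 194: [1, 2, 5, 10, 97, 194]
phi values: [1, 1, 4, 4, 96, 96]
Sum = 202
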